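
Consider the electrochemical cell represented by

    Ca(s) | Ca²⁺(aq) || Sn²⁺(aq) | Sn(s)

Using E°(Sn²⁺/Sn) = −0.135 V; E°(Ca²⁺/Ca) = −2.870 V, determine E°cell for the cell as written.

+2.735 V

By convention the left-hand electrode in cell notation is the anode (oxidation) and the right-hand electrode is the cathode (reduction).
E°cell = E°(right) − E°(left) = −0.135 − (−2.870) = +2.735 V.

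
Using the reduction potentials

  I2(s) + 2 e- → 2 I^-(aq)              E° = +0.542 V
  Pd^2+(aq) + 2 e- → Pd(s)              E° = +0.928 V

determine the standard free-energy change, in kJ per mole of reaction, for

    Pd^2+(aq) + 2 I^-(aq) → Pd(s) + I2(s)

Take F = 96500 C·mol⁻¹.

−74.5 kJ/mol

In the reaction as written Pd^2+(aq) is reduced, so the Pd²⁺/Pd couple is the cathode and I₂/I⁻ is the anode.
E°cell = +0.928 − (+0.542) = +0.386 V; balancing electrons gives n = 2.
ΔG° = −nFE°cell = −(2)(96500)(+0.386) J/mol = −74.5 kJ/mol.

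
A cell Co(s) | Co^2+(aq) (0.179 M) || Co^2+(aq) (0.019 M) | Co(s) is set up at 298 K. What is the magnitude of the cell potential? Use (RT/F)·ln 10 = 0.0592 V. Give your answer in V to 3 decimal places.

For a concentration cell E°cell = 0, since both electrodes use the same couple.
The compartment with the higher Co^2+(aq) concentration (0.179 M) acts as the cathode; ions are reduced there and produced at the dilute (0.019 M) anode.
With n = 2, Ecell = −(0.0592/2)·log([dilute]/[conc]) = −(0.0592/2)·log(0.019/0.179) = +0.029 V.

0.029 V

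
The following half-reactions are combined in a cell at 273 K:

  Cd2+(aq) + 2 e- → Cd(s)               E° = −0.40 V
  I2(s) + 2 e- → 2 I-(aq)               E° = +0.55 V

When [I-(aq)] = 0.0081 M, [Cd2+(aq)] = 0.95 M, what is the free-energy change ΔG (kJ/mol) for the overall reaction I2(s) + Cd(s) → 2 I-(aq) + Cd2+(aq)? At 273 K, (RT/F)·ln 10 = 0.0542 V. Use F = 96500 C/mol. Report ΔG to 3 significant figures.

E°cell = +0.55 − (−0.40) = +0.95 V; the balanced reaction transfers n = 2 electrons.
Here Q = [I-(aq)]^2·[Cd2+(aq)] = 6.23×10^−5 (log Q = −4.205), giving E = +0.95 − (0.0542/2)·(−4.205) = +1.0640 V.
ΔG = −nFE = −(2)(96500)(+1.0640) J/mol = −205 kJ/mol.

−205 kJ/mol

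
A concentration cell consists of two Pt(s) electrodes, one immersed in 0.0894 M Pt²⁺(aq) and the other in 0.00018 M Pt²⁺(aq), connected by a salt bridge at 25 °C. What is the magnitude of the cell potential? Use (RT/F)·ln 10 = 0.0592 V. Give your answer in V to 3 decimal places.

For a concentration cell E°cell = 0, since both electrodes use the same couple.
The compartment with the higher Pt²⁺(aq) concentration (0.0894 M) acts as the cathode; ions are reduced there and produced at the dilute (0.00018 M) anode.
With n = 2, Ecell = −(0.0592/2)·log([dilute]/[conc]) = −(0.0592/2)·log(0.00018/0.0894) = +0.080 V.

0.080 V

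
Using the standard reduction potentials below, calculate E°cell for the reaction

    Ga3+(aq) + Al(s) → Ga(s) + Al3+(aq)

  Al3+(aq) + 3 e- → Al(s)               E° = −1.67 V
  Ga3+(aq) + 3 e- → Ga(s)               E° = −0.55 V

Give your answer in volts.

Ga3+(aq) gains electrons, so the Ga³⁺/Ga couple is the cathode; the Al³⁺/Al couple is the anode.
E°cell = E°(cathode) − E°(anode) = −0.55 − (−1.67) = +1.12 V.

+1.12 V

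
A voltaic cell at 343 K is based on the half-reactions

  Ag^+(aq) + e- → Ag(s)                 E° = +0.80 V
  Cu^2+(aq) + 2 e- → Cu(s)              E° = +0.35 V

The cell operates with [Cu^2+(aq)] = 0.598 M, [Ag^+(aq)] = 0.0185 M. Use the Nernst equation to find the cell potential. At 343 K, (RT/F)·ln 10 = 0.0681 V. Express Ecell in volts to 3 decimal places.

Ag⁺/Ag is reduced (cathode, E° = +0.80 V) and Cu²⁺/Cu is oxidized (anode).
E°cell = +0.80 − (+0.35) = +0.45 V, with n = 2 electrons transferred.
The balanced reaction is 2 Ag^+(aq) + Cu(s) → 2 Ag(s) + Cu^2+(aq), so Q = [Cu^2+(aq)] / [Ag^+(aq)]^2 = 1.75×10^3 and log Q = 3.242.
Applying E = E° − (RT ln10/nF)·log Q gives +0.45 − (0.0681/2)(3.242) = +0.340 V.

+0.340 V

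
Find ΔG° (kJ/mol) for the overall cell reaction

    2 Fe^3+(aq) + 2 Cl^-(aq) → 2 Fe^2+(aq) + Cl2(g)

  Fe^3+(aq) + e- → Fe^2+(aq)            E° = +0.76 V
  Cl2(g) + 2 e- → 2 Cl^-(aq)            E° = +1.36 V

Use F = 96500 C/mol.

In the reaction as written Fe^3+(aq) is reduced, so the Fe³⁺/Fe²⁺ couple is the cathode and Cl₂/Cl⁻ is the anode.
E°cell = +0.76 − (+1.36) = −0.60 V; balancing electrons gives n = 2.
ΔG° = −nFE°cell = −(2)(96500)(−0.60) J/mol = +116 kJ/mol.

+116 kJ/mol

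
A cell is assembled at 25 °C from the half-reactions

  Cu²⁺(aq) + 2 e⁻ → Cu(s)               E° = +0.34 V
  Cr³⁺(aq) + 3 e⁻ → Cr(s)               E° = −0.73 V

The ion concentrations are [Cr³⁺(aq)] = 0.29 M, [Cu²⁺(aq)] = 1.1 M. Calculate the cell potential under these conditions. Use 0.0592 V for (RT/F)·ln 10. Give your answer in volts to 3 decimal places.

Since E°(Cu²⁺/Cu) > E°(Cr³⁺/Cr), Cu²⁺/Cu serves as the cathode.
E°cell = +0.34 − (−0.73) = +1.07 V, with n = 6 electrons transferred.
Balancing gives 3 Cu²⁺(aq) + 2 Cr(s) → 3 Cu(s) + 2 Cr³⁺(aq); hence Q = [Cr³⁺(aq)]^2 / [Cu²⁺(aq)]^3 = 0.0632 (log Q = −1.199).
E = E° − (0.0592/n)·log Q = +1.07 − (0.0592/6)(−1.199) = +1.082 V.

+1.082 V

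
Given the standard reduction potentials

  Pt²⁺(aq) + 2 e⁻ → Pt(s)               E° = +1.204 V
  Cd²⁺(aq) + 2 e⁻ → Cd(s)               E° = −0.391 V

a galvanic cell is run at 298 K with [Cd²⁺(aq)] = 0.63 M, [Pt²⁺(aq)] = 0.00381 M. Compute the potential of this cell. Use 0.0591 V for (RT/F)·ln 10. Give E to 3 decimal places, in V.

+1.529 V

The Pt²⁺/Pt couple has the more positive E°, so it is the cathode; Cd²⁺/Cd is the anode.
E°cell = E°cat − E°an = +1.204 − (−0.391) = +1.595 V; n = 2.
The balanced reaction is Pt²⁺(aq) + Cd(s) → Pt(s) + Cd²⁺(aq), so Q = [Cd²⁺(aq)] / [Pt²⁺(aq)] = 165 and log Q = 2.218.
E = E° − (0.0591/n)·log Q = +1.595 − (0.0591/2)(2.218) = +1.529 V.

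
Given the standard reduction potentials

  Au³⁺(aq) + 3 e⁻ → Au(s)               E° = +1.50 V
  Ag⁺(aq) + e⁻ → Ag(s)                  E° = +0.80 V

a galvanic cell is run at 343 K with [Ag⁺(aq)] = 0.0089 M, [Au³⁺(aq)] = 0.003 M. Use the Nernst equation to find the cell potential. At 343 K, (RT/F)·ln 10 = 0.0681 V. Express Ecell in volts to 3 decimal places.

+0.782 V

Au³⁺/Au is reduced (cathode, E° = +1.50 V) and Ag⁺/Ag is oxidized (anode).
E°cell = E°cat − E°an = +1.50 − (+0.80) = +0.70 V; n = 3.
Balancing gives Au³⁺(aq) + 3 Ag(s) → Au(s) + 3 Ag⁺(aq); hence Q = [Ag⁺(aq)]^3 / [Au³⁺(aq)] = 0.000235 (log Q = −3.629).
E = E° − (0.0681/n)·log Q = +0.70 − (0.0681/3)(−3.629) = +0.782 V.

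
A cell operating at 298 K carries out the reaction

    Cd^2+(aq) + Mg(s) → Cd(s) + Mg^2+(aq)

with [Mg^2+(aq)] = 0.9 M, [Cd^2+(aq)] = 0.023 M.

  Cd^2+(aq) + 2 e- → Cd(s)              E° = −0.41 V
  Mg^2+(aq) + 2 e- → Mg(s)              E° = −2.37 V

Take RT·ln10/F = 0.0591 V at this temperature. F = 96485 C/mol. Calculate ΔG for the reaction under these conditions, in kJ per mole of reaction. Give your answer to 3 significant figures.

E°cell = −0.41 − (−2.37) = +1.96 V; the balanced reaction transfers n = 2 electrons.
Here Q = [Mg^2+(aq)] / [Cd^2+(aq)] = 39.1 (log Q = 1.593), giving E = +1.96 − (0.0591/2)·(1.593) = +1.9129 V.
Then ΔG = −nFE = −2 × 96485 × +1.9129 J/mol = −369 kJ/mol.

−369 kJ/mol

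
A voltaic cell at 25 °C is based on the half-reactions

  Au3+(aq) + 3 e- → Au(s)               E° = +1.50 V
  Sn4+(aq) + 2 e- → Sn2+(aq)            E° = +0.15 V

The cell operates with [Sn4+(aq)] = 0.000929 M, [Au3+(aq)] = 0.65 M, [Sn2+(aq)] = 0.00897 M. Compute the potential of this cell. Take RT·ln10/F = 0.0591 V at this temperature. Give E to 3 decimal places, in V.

+1.375 V

Since E°(Au³⁺/Au) > E°(Sn⁴⁺/Sn²⁺), Au³⁺/Au serves as the cathode.
E°cell = E°cat − E°an = +1.50 − (+0.15) = +1.35 V; n = 6.
Balancing gives 2 Au3+(aq) + 3 Sn2+(aq) → 2 Au(s) + 3 Sn4+(aq); hence Q = [Sn4+(aq)]^3 / ([Au3+(aq)]^2·[Sn2+(aq)]^3) = 0.00263 (log Q = −2.580).
Applying E = E° − (RT ln10/nF)·log Q gives +1.35 − (0.0591/6)(−2.580) = +1.375 V.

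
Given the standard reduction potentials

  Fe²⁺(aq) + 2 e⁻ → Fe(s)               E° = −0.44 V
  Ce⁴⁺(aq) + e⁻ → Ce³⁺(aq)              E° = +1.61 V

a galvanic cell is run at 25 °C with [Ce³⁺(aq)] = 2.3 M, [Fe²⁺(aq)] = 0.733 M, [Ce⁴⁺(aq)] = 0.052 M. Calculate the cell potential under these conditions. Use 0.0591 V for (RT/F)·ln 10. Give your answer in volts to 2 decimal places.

The Ce⁴⁺/Ce³⁺ couple has the more positive E°, so it is the cathode; Fe²⁺/Fe is the anode.
E°cell = E°cat − E°an = +1.61 − (−0.44) = +2.05 V; n = 2.
The balanced reaction is 2 Ce⁴⁺(aq) + Fe(s) → 2 Ce³⁺(aq) + Fe²⁺(aq), so Q = ([Ce³⁺(aq)]^2·[Fe²⁺(aq)]) / [Ce⁴⁺(aq)]^2 = 1.43×10^3 and log Q = 3.157.
By the Nernst equation, E = +2.05 − (0.0591/2)·(3.157) = +1.96 V.

+1.96 V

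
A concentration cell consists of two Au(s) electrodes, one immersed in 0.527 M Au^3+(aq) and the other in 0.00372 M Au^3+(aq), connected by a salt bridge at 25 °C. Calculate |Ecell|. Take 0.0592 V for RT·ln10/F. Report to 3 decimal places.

For a concentration cell E°cell = 0, since both electrodes use the same couple.
The compartment with the higher Au^3+(aq) concentration (0.527 M) acts as the cathode; ions are reduced there and produced at the dilute (0.00372 M) anode.
With n = 3, Ecell = −(0.0592/3)·log([dilute]/[conc]) = −(0.0592/3)·log(0.00372/0.527) = +0.042 V.

0.042 V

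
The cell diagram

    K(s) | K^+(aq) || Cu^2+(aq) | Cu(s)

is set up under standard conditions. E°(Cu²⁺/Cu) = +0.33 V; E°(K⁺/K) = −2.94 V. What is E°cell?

+3.27 V

By convention the left-hand electrode in cell notation is the anode (oxidation) and the right-hand electrode is the cathode (reduction).
E°cell = E°(right) − E°(left) = +0.33 − (−2.94) = +3.27 V.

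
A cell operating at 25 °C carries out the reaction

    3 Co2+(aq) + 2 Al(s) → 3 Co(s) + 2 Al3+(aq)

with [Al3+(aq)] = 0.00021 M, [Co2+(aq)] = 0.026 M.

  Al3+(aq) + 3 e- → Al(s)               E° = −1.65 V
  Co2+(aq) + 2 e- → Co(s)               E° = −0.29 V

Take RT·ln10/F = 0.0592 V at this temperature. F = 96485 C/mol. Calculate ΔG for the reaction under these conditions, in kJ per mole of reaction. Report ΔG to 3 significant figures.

E°cell = −0.29 − (−1.65) = +1.36 V; the balanced reaction transfers n = 6 electrons.
Here Q = [Al3+(aq)]^2 / [Co2+(aq)]^3 = 0.00251 (log Q = −2.600), giving E = +1.36 − (0.0592/6)·(−2.600) = +1.3857 V.
Then ΔG = −nFE = −6 × 96485 × +1.3857 J/mol = −802 kJ/mol.

−802 kJ/mol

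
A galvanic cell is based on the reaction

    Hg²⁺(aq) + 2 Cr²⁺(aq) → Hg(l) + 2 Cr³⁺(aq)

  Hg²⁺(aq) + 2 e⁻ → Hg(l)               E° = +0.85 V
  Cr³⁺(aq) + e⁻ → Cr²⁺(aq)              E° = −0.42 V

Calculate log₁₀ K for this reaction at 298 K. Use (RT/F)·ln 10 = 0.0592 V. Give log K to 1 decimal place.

The Hg²⁺/Hg couple is reduced (cathode); E°cell = +0.85 − (−0.42) = +1.27 V with n = 2.
At equilibrium E = 0, so log K = nE°cell / 0.0592 = (2)(+1.27) / 0.0592 = 42.9.

log K = 42.9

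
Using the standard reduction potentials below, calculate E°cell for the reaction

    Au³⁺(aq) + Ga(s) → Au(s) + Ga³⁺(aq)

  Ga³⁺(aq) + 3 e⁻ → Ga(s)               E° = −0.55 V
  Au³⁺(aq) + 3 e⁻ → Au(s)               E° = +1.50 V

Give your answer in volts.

+2.05 V

In the reaction as written, Au³⁺(aq) is reduced (cathode) and Ga³⁺(aq) is produced by oxidation at the anode.
E°cell = E°(cathode) − E°(anode) = +1.50 − (−0.55) = +2.05 V.
The positive value indicates the reaction is spontaneous as written.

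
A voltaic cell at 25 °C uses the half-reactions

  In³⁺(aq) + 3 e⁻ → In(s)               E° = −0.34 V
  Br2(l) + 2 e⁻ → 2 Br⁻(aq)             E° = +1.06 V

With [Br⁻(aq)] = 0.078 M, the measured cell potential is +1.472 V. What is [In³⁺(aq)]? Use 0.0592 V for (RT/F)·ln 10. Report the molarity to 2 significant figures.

With Br₂/Br⁻ at the cathode and In³⁺/In at the anode, E°cell = +1.06 − (−0.34) = +1.40 V (n = 6).
Since E = E° − (0.0592/n)·log Q, log Q = n(E° − E)/0.0592 = −7.297.
Balancing electrons gives 3 Br2(l) + 2 In(s) → 6 Br⁻(aq) + 2 In³⁺(aq); thus Q = [Br⁻(aq)]^6·[In³⁺(aq)]^2.
Substituting the known concentrations and solving, log [In³⁺(aq)] = −0.325 and [In³⁺(aq)] = 0.47 M.

0.47 M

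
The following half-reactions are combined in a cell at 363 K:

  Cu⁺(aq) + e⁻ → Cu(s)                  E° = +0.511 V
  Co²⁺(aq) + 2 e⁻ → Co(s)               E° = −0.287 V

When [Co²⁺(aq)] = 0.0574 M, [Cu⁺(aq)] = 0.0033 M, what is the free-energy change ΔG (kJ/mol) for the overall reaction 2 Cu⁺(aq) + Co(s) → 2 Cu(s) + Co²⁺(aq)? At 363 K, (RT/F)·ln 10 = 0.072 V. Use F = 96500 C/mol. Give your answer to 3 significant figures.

E°cell = +0.511 − (−0.287) = +0.798 V; the balanced reaction transfers n = 2 electrons.
The reaction quotient is [Co²⁺(aq)] / [Cu⁺(aq)]^2 = 5.27×10^3; by Nernst, E = +0.798 − (0.072/2)(3.722) = +0.6640 V.
Then ΔG = −nFE = −2 × 96500 × +0.6640 J/mol = −128 kJ/mol.

−128 kJ/mol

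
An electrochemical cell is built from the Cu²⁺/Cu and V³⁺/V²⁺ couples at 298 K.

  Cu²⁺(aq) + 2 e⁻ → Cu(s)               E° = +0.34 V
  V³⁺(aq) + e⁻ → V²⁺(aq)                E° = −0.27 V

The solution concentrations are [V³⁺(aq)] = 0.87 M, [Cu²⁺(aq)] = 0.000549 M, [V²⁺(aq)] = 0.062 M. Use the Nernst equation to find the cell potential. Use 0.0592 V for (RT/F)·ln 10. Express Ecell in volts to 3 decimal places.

Since E°(Cu²⁺/Cu) > E°(V³⁺/V²⁺), Cu²⁺/Cu serves as the cathode.
E°cell = E°cat − E°an = +0.34 − (−0.27) = +0.61 V; n = 2.
The balanced reaction is Cu²⁺(aq) + 2 V²⁺(aq) → Cu(s) + 2 V³⁺(aq), so Q = [V³⁺(aq)]^2 / ([Cu²⁺(aq)]·[V²⁺(aq)]^2) = 3.59×10^5 and log Q = 5.555.
E = E° − (0.0592/n)·log Q = +0.61 − (0.0592/2)(5.555) = +0.446 V.

+0.446 V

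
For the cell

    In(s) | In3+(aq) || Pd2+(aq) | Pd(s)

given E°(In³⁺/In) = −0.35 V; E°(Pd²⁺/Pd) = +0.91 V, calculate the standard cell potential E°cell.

By convention the left-hand electrode in cell notation is the anode (oxidation) and the right-hand electrode is the cathode (reduction).
E°cell = E°(right) − E°(left) = +0.91 − (−0.35) = +1.26 V.

+1.26 V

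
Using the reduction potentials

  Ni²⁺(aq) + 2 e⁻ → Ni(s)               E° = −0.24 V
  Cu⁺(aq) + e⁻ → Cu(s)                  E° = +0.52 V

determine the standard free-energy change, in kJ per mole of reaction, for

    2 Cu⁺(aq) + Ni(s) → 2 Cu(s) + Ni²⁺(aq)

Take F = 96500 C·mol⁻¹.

In the reaction as written Cu⁺(aq) is reduced, so the Cu⁺/Cu couple is the cathode and Ni²⁺/Ni is the anode.
E°cell = +0.52 − (−0.24) = +0.76 V; balancing electrons gives n = 2.
ΔG° = −nFE°cell = −(2)(96500)(+0.76) J/mol = −147 kJ/mol.

−147 kJ/mol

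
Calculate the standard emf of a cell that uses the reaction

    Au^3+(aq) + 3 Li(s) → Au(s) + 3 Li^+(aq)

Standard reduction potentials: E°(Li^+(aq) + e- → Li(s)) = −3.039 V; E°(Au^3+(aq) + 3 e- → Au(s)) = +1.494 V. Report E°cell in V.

+4.533 V

Au^3+(aq) gains electrons, so the Au³⁺/Au couple is the cathode; the Li⁺/Li couple is the anode.
E°cell = E°(cathode) − E°(anode) = +1.494 − (−3.039) = +4.533 V.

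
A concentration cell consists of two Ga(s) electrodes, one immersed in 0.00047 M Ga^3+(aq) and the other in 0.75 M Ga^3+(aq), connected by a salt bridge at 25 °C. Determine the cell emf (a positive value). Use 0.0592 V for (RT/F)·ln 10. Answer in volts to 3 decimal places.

For a concentration cell E°cell = 0, since both electrodes use the same couple.
The compartment with the higher Ga^3+(aq) concentration (0.75 M) acts as the cathode; ions are reduced there and produced at the dilute (0.00047 M) anode.
With n = 3, Ecell = −(0.0592/3)·log([dilute]/[conc]) = −(0.0592/3)·log(0.00047/0.75) = +0.063 V.

0.063 V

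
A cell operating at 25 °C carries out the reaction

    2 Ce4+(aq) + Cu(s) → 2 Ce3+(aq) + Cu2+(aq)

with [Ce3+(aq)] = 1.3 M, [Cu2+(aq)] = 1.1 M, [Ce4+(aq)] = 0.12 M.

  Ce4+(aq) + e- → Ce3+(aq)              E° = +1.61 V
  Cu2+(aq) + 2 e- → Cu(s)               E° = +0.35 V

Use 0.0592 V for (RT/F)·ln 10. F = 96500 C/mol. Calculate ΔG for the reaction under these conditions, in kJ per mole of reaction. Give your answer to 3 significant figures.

−231 kJ/mol

With Ce⁴⁺/Ce³⁺ reduced at the cathode, E°cell = +1.61 − (+0.35) = +1.26 V and n = 2.
Q = ([Ce3+(aq)]^2·[Cu2+(aq)]) / [Ce4+(aq)]^2 = 129, so log Q = 2.111 and E = +1.26 − (0.0592/2)(2.111) = +1.1975 V.
ΔG = −nFE = −(2)(96500)(+1.1975) J/mol = −231 kJ/mol.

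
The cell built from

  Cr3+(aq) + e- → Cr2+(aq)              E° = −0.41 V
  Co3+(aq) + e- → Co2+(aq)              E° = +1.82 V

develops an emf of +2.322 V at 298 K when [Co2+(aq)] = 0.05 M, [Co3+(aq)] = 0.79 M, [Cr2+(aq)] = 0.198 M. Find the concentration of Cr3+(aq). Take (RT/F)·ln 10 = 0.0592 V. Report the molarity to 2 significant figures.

With Co³⁺/Co²⁺ at the cathode and Cr³⁺/Cr²⁺ at the anode, E°cell = +1.82 − (−0.41) = +2.23 V (n = 1).
Rearranging E = E° − (0.0592/n)·log Q gives log Q = 1(+2.23 − (+2.322))/0.0592 = −1.554.
The balanced reaction is Co3+(aq) + Cr2+(aq) → Co2+(aq) + Cr3+(aq), so Q = ([Co2+(aq)]·[Cr3+(aq)]) / ([Co3+(aq)]·[Cr2+(aq)]).
Solving for the unknown gives log [Cr3+(aq)] = −1.059, so [Cr3+(aq)] ≈ 0.087 M.

0.087 M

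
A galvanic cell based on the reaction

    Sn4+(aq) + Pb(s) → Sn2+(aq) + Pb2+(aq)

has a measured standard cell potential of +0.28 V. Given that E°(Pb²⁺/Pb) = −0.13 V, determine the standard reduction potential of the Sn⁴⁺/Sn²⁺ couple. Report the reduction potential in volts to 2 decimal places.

In the reaction as written the Sn⁴⁺/Sn²⁺ couple is reduced (cathode) and Pb²⁺/Pb is oxidized (anode), so E°cell = E°(Sn⁴⁺/Sn²⁺) − E°(Pb²⁺/Pb).
E°(Sn⁴⁺/Sn²⁺) = E°cell + E°(anode) = +0.28 + (−0.13) = +0.15 V.

+0.15 V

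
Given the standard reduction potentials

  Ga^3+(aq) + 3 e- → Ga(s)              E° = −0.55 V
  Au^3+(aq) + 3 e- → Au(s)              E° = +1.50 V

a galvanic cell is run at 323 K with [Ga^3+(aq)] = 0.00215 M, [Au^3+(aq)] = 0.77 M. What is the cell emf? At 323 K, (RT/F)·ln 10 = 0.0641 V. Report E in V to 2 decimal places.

Since E°(Au³⁺/Au) > E°(Ga³⁺/Ga), Au³⁺/Au serves as the cathode.
The standard potential is +1.50 − (−0.55) = +2.05 V and the balanced reaction transfers n = 3 electrons.
For the overall reaction Au^3+(aq) + Ga(s) → Au(s) + Ga^3+(aq), Q = [Ga^3+(aq)] / [Au^3+(aq)] = 0.00279, giving log Q = −2.554.
E = E° − (0.0641/n)·log Q = +2.05 − (0.0641/3)(−2.554) = +2.10 V.

+2.10 V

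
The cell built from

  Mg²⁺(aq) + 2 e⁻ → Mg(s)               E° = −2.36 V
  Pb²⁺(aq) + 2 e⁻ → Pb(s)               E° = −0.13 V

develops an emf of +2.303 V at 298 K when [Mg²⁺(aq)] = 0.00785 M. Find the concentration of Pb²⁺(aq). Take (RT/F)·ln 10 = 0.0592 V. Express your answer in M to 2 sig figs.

2.3 M

With Pb²⁺/Pb at the cathode and Mg²⁺/Mg at the anode, E°cell = −0.13 − (−2.36) = +2.23 V (n = 2).
Since E = E° − (0.0592/n)·log Q, log Q = n(E° − E)/0.0592 = −2.466.
The balanced reaction is Pb²⁺(aq) + Mg(s) → Pb(s) + Mg²⁺(aq), so Q = [Mg²⁺(aq)] / [Pb²⁺(aq)].
Isolating [Pb²⁺(aq)] in Q = 10^{−2.466} yields log [Pb²⁺(aq)] = 0.361, i.e. 2.3 M.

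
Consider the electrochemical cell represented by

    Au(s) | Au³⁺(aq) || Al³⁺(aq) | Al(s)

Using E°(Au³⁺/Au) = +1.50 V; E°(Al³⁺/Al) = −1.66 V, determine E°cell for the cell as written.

−3.16 V

By convention the left-hand electrode in cell notation is the anode (oxidation) and the right-hand electrode is the cathode (reduction).
E°cell = E°(right) − E°(left) = −1.66 − (+1.50) = −3.16 V.
The negative sign shows that, as written, the cell would require an external voltage to drive the reaction.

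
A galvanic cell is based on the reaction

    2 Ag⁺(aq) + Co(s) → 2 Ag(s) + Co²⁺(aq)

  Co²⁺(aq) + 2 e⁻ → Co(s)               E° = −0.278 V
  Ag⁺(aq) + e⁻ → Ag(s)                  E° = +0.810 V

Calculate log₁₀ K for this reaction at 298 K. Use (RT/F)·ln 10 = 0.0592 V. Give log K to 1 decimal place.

The Ag⁺/Ag couple is reduced (cathode); E°cell = +0.810 − (−0.278) = +1.088 V with n = 2.
At equilibrium E = 0, so log K = nE°cell / 0.0592 = (2)(+1.088) / 0.0592 = 36.8.

log K = 36.8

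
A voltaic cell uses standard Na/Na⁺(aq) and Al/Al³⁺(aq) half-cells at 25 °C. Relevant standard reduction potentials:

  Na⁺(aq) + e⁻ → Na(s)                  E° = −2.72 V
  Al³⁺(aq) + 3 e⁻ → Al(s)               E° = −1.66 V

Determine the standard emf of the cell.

+1.06 V

Of the two couples in this cell, the one with the more positive reduction potential is reduced at the cathode: here that is Al³⁺/Al (−1.66 V); Na⁺/Na (−2.72 V) is the anode.
E°cell = E°(cathode) − E°(anode) = −1.66 − (−2.72) = +1.06 V.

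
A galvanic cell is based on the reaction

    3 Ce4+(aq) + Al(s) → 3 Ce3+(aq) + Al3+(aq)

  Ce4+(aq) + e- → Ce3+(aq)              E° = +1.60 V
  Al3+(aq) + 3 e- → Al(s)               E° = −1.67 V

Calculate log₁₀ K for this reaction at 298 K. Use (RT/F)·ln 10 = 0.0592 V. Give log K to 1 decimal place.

The Ce⁴⁺/Ce³⁺ couple is reduced (cathode); E°cell = +1.60 − (−1.67) = +3.27 V with n = 3.
At equilibrium E = 0, so log K = nE°cell / 0.0592 = (3)(+3.27) / 0.0592 = 165.7.

log K = 165.7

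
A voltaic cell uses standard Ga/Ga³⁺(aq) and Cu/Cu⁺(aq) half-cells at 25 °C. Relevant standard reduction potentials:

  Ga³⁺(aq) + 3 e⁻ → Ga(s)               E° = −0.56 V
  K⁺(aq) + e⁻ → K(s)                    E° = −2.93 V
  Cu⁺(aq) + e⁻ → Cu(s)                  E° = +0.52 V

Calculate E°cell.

+1.08 V

The Cu⁺/Cu couple has the higher E°, so Cu ion is reduced (cathode) and Ga is oxidized (anode).
E°cell = E°(cathode) − E°(anode) = +0.52 − (−0.56) = +1.08 V.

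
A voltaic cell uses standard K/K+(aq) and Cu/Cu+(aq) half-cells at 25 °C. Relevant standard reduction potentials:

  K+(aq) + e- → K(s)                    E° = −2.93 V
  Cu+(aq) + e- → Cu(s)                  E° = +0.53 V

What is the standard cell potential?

The Cu⁺/Cu couple has the higher E°, so Cu ion is reduced (cathode) and K is oxidized (anode).
E°cell = E°(cathode) − E°(anode) = +0.53 − (−2.93) = +3.46 V.

+3.46 V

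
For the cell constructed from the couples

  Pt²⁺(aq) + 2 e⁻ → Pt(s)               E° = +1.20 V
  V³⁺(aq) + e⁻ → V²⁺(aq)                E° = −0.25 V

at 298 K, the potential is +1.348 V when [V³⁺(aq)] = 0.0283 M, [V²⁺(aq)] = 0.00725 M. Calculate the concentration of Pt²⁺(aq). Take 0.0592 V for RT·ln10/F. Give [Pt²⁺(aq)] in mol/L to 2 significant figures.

0.0055 M

With Pt²⁺/Pt at the cathode and V³⁺/V²⁺ at the anode, E°cell = +1.20 − (−0.25) = +1.45 V (n = 2).
Since E = E° − (0.0592/n)·log Q, log Q = n(E° − E)/0.0592 = 3.446.
For Pt²⁺(aq) + 2 V²⁺(aq) → Pt(s) + 2 V³⁺(aq), the reaction quotient is Q = [V³⁺(aq)]^2 / ([Pt²⁺(aq)]·[V²⁺(aq)]^2).
Solving for the unknown gives log [Pt²⁺(aq)] = −2.263, so [Pt²⁺(aq)] ≈ 0.0055 M.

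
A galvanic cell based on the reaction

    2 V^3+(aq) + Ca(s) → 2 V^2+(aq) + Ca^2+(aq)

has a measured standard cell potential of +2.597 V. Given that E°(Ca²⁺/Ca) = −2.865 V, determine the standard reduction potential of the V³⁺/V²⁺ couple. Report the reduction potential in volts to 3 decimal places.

In the reaction as written the V³⁺/V²⁺ couple is reduced (cathode) and Ca²⁺/Ca is oxidized (anode), so E°cell = E°(V³⁺/V²⁺) − E°(Ca²⁺/Ca).
E°(V³⁺/V²⁺) = E°cell + E°(anode) = +2.597 + (−2.865) = −0.268 V.

−0.268 V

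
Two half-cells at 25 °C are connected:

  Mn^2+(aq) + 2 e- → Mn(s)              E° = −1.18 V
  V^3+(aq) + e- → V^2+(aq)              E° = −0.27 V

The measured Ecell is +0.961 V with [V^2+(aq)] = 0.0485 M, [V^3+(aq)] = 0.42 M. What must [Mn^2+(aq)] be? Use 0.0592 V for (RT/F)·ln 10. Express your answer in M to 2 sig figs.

With V³⁺/V²⁺ at the cathode and Mn²⁺/Mn at the anode, E°cell = −0.27 − (−1.18) = +0.91 V (n = 2).
From the Nernst equation, log Q = n(E° − E)/0.0592 = 2·(+0.91 − (+0.961))/0.0592 = −1.723.
The balanced reaction is 2 V^3+(aq) + Mn(s) → 2 V^2+(aq) + Mn^2+(aq), so Q = ([V^2+(aq)]^2·[Mn^2+(aq)]) / [V^3+(aq)]^2.
Substituting the known concentrations and solving, log [Mn^2+(aq)] = 0.152 and [Mn^2+(aq)] = 1.4 M.

1.4 M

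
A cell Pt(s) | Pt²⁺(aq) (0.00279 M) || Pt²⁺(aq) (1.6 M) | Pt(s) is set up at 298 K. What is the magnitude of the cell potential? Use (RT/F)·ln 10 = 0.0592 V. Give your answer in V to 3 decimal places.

0.082 V

For a concentration cell E°cell = 0, since both electrodes use the same couple.
The compartment with the higher Pt²⁺(aq) concentration (1.6 M) acts as the cathode; ions are reduced there and produced at the dilute (0.00279 M) anode.
With n = 2, Ecell = −(0.0592/2)·log([dilute]/[conc]) = −(0.0592/2)·log(0.00279/1.6) = +0.082 V.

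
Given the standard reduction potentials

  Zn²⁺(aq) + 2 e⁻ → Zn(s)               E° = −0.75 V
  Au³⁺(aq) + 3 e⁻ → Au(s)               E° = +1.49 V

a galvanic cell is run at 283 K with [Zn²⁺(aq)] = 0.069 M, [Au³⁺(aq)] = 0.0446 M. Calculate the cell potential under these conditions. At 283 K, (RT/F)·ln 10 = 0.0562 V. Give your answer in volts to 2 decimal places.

+2.25 V

Au³⁺/Au is reduced (cathode, E° = +1.49 V) and Zn²⁺/Zn is oxidized (anode).
E°cell = E°cat − E°an = +1.49 − (−0.75) = +2.24 V; n = 6.
Balancing gives 2 Au³⁺(aq) + 3 Zn(s) → 2 Au(s) + 3 Zn²⁺(aq); hence Q = [Zn²⁺(aq)]^3 / [Au³⁺(aq)]^2 = 0.165 (log Q = −0.782).
Applying E = E° − (RT ln10/nF)·log Q gives +2.24 − (0.0562/6)(−0.782) = +2.25 V.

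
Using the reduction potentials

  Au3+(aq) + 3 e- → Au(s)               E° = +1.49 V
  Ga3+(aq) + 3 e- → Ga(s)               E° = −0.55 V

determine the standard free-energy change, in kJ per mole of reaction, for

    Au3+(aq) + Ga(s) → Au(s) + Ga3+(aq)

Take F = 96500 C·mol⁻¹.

−591 kJ/mol

In the reaction as written Au3+(aq) is reduced, so the Au³⁺/Au couple is the cathode and Ga³⁺/Ga is the anode.
E°cell = +1.49 − (−0.55) = +2.04 V; balancing electrons gives n = 3.
ΔG° = −nFE°cell = −(3)(96500)(+2.04) J/mol = −591 kJ/mol.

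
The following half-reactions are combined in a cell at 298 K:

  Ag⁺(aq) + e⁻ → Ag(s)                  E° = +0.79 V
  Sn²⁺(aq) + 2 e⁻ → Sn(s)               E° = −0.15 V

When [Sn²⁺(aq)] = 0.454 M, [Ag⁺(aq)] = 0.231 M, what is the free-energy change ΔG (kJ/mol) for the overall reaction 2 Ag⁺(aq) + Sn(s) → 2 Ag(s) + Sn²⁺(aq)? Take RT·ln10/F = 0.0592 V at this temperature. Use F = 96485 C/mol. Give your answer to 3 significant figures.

−176 kJ/mol

The standard cell potential is +0.79 − (−0.15) = +0.94 V, with n = 2 electrons in the balanced equation.
The reaction quotient is [Sn²⁺(aq)] / [Ag⁺(aq)]^2 = 8.51; by Nernst, E = +0.94 − (0.0592/2)(0.930) = +0.9125 V.
Finally ΔG = −nFE = −(2)(96485 C/mol)(+0.9125 V) = −176 kJ/mol.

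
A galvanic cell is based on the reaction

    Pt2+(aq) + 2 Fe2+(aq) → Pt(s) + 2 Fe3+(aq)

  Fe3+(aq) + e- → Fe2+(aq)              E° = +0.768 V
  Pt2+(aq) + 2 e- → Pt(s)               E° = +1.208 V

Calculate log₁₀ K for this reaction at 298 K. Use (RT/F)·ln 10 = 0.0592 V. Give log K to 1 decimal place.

The Pt²⁺/Pt couple is reduced (cathode); E°cell = +1.208 − (+0.768) = +0.440 V with n = 2.
At equilibrium E = 0, so log K = nE°cell / 0.0592 = (2)(+0.440) / 0.0592 = 14.9.

log K = 14.9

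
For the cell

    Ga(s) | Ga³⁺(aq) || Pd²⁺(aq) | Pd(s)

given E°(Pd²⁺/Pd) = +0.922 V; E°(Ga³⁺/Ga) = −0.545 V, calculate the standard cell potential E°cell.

By convention the left-hand electrode in cell notation is the anode (oxidation) and the right-hand electrode is the cathode (reduction).
E°cell = E°(right) − E°(left) = +0.922 − (−0.545) = +1.467 V.

+1.467 V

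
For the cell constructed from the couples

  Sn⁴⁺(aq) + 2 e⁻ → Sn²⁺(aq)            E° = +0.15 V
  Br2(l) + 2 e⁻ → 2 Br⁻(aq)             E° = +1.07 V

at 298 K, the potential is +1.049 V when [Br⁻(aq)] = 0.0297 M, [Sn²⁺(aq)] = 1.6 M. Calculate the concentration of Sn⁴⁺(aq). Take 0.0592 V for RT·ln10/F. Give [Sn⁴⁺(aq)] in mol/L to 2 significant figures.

Br₂/Br⁻ is the cathode (higher E°); E°cell = +1.07 − (+0.15) = +0.92 V with n = 2.
From the Nernst equation, log Q = n(E° − E)/0.0592 = 2·(+0.92 − (+1.049))/0.0592 = −4.358.
For Br2(l) + Sn²⁺(aq) → 2 Br⁻(aq) + Sn⁴⁺(aq), the reaction quotient is Q = ([Br⁻(aq)]^2·[Sn⁴⁺(aq)]) / [Sn²⁺(aq)].
Substituting the known concentrations and solving, log [Sn⁴⁺(aq)] = −1.099 and [Sn⁴⁺(aq)] = 0.080 M.

0.080 M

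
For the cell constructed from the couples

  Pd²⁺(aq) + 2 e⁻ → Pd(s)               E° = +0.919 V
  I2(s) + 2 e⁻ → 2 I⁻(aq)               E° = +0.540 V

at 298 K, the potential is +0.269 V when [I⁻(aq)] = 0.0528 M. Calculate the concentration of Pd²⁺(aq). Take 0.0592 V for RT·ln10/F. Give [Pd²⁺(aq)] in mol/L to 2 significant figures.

With Pd²⁺/Pd at the cathode and I₂/I⁻ at the anode, E°cell = +0.919 − (+0.540) = +0.379 V (n = 2).
Rearranging E = E° − (0.0592/n)·log Q gives log Q = 2(+0.379 − (+0.269))/0.0592 = 3.716.
The balanced reaction is Pd²⁺(aq) + 2 I⁻(aq) → Pd(s) + I2(s), so Q = 1 / ([Pd²⁺(aq)]·[I⁻(aq)]^2).
Solving for the unknown gives log [Pd²⁺(aq)] = −1.161, so [Pd²⁺(aq)] ≈ 0.069 M.

0.069 M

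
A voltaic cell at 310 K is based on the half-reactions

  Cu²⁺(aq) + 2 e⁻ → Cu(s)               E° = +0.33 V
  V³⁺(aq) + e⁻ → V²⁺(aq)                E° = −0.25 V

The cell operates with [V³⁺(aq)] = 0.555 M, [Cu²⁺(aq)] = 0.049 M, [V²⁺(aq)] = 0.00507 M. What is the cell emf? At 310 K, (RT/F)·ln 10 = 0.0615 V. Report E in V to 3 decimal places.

+0.414 V

Cu²⁺/Cu is reduced (cathode, E° = +0.33 V) and V³⁺/V²⁺ is oxidized (anode).
E°cell = +0.33 − (−0.25) = +0.58 V, with n = 2 electrons transferred.
Balancing gives Cu²⁺(aq) + 2 V²⁺(aq) → Cu(s) + 2 V³⁺(aq); hence Q = [V³⁺(aq)]^2 / ([Cu²⁺(aq)]·[V²⁺(aq)]^2) = 2.45×10^5 (log Q = 5.388).
E = E° − (0.0615/n)·log Q = +0.58 − (0.0615/2)(5.388) = +0.414 V.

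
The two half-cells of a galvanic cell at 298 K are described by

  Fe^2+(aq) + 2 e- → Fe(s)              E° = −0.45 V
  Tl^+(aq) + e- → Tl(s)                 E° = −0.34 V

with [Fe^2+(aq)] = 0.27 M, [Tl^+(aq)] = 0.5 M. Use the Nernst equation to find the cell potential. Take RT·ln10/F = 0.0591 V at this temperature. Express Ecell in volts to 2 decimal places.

Since E°(Tl⁺/Tl) > E°(Fe²⁺/Fe), Tl⁺/Tl serves as the cathode.
E°cell = −0.34 − (−0.45) = +0.11 V, with n = 2 electrons transferred.
Balancing gives 2 Tl^+(aq) + Fe(s) → 2 Tl(s) + Fe^2+(aq); hence Q = [Fe^2+(aq)] / [Tl^+(aq)]^2 = 1.08 (log Q = 0.033).
Applying E = E° − (RT ln10/nF)·log Q gives +0.11 − (0.0591/2)(0.033) = +0.11 V.

+0.11 V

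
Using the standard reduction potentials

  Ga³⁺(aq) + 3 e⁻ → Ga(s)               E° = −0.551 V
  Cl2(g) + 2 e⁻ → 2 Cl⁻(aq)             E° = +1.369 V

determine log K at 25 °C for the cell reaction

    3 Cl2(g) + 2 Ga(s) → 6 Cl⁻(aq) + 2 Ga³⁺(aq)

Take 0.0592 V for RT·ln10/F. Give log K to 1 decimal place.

log K = 194.6

The Cl₂/Cl⁻ couple is reduced (cathode); E°cell = +1.369 − (−0.551) = +1.920 V with n = 6.
At equilibrium E = 0, so log K = nE°cell / 0.0592 = (6)(+1.920) / 0.0592 = 194.6.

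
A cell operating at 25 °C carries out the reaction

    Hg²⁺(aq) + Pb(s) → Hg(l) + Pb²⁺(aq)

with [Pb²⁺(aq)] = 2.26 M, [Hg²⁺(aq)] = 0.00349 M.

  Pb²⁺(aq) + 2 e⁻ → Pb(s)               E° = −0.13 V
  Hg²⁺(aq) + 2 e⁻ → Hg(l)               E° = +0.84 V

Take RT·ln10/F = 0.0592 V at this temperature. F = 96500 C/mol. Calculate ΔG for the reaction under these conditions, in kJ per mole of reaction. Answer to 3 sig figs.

The standard cell potential is +0.84 − (−0.13) = +0.97 V, with n = 2 electrons in the balanced equation.
Here Q = [Pb²⁺(aq)] / [Hg²⁺(aq)] = 648 (log Q = 2.811), giving E = +0.97 − (0.0592/2)·(2.811) = +0.8868 V.
Then ΔG = −nFE = −2 × 96500 × +0.8868 J/mol = −171 kJ/mol.

−171 kJ/mol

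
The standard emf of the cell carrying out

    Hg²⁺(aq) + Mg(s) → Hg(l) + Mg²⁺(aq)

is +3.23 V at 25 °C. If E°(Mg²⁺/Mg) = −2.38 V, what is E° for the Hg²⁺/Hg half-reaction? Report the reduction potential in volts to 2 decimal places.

In the reaction as written the Hg²⁺/Hg couple is reduced (cathode) and Mg²⁺/Mg is oxidized (anode), so E°cell = E°(Hg²⁺/Hg) − E°(Mg²⁺/Mg).
E°(Hg²⁺/Hg) = E°cell + E°(anode) = +3.23 + (−2.38) = +0.85 V.

+0.85 V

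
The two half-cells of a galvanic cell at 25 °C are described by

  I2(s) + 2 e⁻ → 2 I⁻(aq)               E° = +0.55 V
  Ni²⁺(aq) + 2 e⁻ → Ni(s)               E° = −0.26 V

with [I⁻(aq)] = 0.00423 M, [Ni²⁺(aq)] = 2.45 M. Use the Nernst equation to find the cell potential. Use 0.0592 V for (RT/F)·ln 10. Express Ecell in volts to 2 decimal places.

+0.94 V

Since E°(I₂/I⁻) > E°(Ni²⁺/Ni), I₂/I⁻ serves as the cathode.
The standard potential is +0.55 − (−0.26) = +0.81 V and the balanced reaction transfers n = 2 electrons.
Balancing gives I2(s) + Ni(s) → 2 I⁻(aq) + Ni²⁺(aq); hence Q = [I⁻(aq)]^2·[Ni²⁺(aq)] = 4.38×10^−5 (log Q = −4.358).
By the Nernst equation, E = +0.81 − (0.0592/2)·(−4.358) = +0.94 V.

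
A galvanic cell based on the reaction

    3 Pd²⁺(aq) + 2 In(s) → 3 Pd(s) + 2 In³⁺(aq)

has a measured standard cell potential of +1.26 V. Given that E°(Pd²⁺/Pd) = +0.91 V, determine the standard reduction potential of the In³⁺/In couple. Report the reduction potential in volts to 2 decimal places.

In the reaction as written the Pd²⁺/Pd couple is reduced (cathode) and In³⁺/In is oxidized (anode), so E°cell = E°(Pd²⁺/Pd) − E°(In³⁺/In).
E°(In³⁺/In) = E°(cathode) − E°cell = +0.91 − (+1.26) = −0.35 V.

−0.35 V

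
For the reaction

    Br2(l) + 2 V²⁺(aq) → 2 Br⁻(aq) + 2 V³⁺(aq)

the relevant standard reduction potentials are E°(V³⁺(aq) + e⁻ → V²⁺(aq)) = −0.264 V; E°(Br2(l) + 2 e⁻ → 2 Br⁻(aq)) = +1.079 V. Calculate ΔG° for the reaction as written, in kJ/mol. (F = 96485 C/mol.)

−259 kJ/mol

In the reaction as written Br2(l) is reduced, so the Br₂/Br⁻ couple is the cathode and V³⁺/V²⁺ is the anode.
E°cell = +1.079 − (−0.264) = +1.343 V; balancing electrons gives n = 2.
ΔG° = −nFE°cell = −(2)(96485)(+1.343) J/mol = −259 kJ/mol.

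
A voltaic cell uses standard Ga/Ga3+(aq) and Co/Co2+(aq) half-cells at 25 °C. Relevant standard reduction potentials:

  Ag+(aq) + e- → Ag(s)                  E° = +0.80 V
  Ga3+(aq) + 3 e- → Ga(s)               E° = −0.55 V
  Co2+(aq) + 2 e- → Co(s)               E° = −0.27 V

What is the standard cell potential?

The Co²⁺/Co couple has the higher E°, so Co ion is reduced (cathode) and Ga is oxidized (anode).
E°cell = E°(cathode) − E°(anode) = −0.27 − (−0.55) = +0.28 V.

+0.28 V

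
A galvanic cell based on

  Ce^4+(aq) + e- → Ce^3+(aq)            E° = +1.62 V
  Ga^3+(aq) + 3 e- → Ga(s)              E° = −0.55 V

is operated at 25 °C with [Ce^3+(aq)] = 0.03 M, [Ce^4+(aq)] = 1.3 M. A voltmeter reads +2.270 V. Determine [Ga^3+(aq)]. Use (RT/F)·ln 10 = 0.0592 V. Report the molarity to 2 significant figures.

0.70 M

With Ce⁴⁺/Ce³⁺ at the cathode and Ga³⁺/Ga at the anode, E°cell = +1.62 − (−0.55) = +2.17 V (n = 3).
From the Nernst equation, log Q = n(E° − E)/0.0592 = 3·(+2.17 − (+2.270))/0.0592 = −5.068.
Balancing electrons gives 3 Ce^4+(aq) + Ga(s) → 3 Ce^3+(aq) + Ga^3+(aq); thus Q = ([Ce^3+(aq)]^3·[Ga^3+(aq)]) / [Ce^4+(aq)]^3.
Substituting the known concentrations and solving, log [Ga^3+(aq)] = −0.158 and [Ga^3+(aq)] = 0.70 M.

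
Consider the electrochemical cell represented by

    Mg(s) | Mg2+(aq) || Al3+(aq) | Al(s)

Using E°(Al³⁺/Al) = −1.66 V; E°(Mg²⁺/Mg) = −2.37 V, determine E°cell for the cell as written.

By convention the left-hand electrode in cell notation is the anode (oxidation) and the right-hand electrode is the cathode (reduction).
E°cell = E°(right) − E°(left) = −1.66 − (−2.37) = +0.71 V.

+0.71 V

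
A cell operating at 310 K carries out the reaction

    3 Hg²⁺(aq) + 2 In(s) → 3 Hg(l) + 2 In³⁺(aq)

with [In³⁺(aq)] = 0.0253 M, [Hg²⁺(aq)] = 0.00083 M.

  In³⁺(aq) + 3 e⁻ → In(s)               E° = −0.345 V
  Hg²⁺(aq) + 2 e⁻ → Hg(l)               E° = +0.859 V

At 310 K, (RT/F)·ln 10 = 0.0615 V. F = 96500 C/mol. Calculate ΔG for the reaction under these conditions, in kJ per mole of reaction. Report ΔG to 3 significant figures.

With Hg²⁺/Hg reduced at the cathode, E°cell = +0.859 − (−0.345) = +1.204 V and n = 6.
Q = [In³⁺(aq)]^2 / [Hg²⁺(aq)]^3 = 1.12×10^6, so log Q = 6.049 and E = +1.204 − (0.0615/6)(6.049) = +1.1420 V.
ΔG = −nFE = −(6)(96500)(+1.1420) J/mol = −661 kJ/mol.

−661 kJ/mol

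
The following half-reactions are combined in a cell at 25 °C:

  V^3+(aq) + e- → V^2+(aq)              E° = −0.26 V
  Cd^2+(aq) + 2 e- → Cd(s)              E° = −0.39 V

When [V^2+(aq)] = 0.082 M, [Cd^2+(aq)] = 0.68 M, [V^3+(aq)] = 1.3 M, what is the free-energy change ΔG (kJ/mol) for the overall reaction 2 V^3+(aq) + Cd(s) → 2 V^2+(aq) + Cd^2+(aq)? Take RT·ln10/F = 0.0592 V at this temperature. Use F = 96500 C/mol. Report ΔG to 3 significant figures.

−39.8 kJ/mol

E°cell = −0.26 − (−0.39) = +0.13 V; the balanced reaction transfers n = 2 electrons.
Here Q = ([V^2+(aq)]^2·[Cd^2+(aq)]) / [V^3+(aq)]^2 = 0.00271 (log Q = −2.568), giving E = +0.13 − (0.0592/2)·(−2.568) = +0.2060 V.
Then ΔG = −nFE = −2 × 96500 × +0.2060 J/mol = −39.8 kJ/mol.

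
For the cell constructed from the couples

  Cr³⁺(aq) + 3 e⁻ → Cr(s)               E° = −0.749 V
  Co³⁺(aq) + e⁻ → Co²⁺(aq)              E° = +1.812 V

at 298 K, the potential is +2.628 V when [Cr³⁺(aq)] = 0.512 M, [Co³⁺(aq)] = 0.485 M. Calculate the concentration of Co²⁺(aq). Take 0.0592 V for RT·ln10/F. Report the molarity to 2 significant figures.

0.045 M

The Co³⁺/Co²⁺ couple has the larger reduction potential, so it is the cathode: E°cell = +1.812 − (−0.749) = +2.561 V and n = 3.
From the Nernst equation, log Q = n(E° − E)/0.0592 = 3·(+2.561 − (+2.628))/0.0592 = −3.395.
For 3 Co³⁺(aq) + Cr(s) → 3 Co²⁺(aq) + Cr³⁺(aq), the reaction quotient is Q = ([Co²⁺(aq)]^3·[Cr³⁺(aq)]) / [Co³⁺(aq)]^3.
Isolating [Co²⁺(aq)] in Q = 10^{−3.395} yields log [Co²⁺(aq)] = −1.349, i.e. 0.045 M.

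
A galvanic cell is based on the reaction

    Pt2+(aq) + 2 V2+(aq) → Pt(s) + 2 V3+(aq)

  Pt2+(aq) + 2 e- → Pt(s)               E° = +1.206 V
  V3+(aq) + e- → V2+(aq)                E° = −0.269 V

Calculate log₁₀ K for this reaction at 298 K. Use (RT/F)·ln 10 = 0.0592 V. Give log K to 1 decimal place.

The Pt²⁺/Pt couple is reduced (cathode); E°cell = +1.206 − (−0.269) = +1.475 V with n = 2.
At equilibrium E = 0, so log K = nE°cell / 0.0592 = (2)(+1.475) / 0.0592 = 49.8.

log K = 49.8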